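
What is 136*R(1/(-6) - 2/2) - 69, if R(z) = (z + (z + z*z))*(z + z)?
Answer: 6467/27 ≈ 239.52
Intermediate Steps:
R(z) = 2*z*(z² + 2*z) (R(z) = (z + (z + z²))*(2*z) = (z² + 2*z)*(2*z) = 2*z*(z² + 2*z))
136*R(1/(-6) - 2/2) - 69 = 136*(2*(1/(-6) - 2/2)²*(2 + (1/(-6) - 2/2))) - 69 = 136*(2*(1*(-⅙) - 2*½)²*(2 + (1*(-⅙) - 2*½))) - 69 = 136*(2*(-⅙ - 1)²*(2 + (-⅙ - 1))) - 69 = 136*(2*(-7/6)²*(2 - 7/6)) - 69 = 136*(2*(49/36)*(⅚)) - 69 = 136*(245/108) - 69 = 8330/27 - 69 = 6467/27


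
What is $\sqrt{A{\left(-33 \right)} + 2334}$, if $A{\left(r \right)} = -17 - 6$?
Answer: $\sqrt{2311} \approx 48.073$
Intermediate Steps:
$A{\left(r \right)} = -23$ ($A{\left(r \right)} = -17 - 6 = -23$)
$\sqrt{A{\left(-33 \right)} + 2334} = \sqrt{-23 + 2334} = \sqrt{2311}$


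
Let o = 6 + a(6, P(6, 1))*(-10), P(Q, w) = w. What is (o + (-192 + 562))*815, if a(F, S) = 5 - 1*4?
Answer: 298290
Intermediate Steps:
a(F, S) = 1 (a(F, S) = 5 - 4 = 1)
o = -4 (o = 6 + 1*(-10) = 6 - 10 = -4)
(o + (-192 + 562))*815 = (-4 + (-192 + 562))*815 = (-4 + 370)*815 = 366*815 = 298290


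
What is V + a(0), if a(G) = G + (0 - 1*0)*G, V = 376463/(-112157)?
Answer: -376463/112157 ≈ -3.3566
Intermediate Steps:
V = -376463/112157 (V = 376463*(-1/112157) = -376463/112157 ≈ -3.3566)
a(G) = G (a(G) = G + (0 + 0)*G = G + 0*G = G + 0 = G)
V + a(0) = -376463/112157 + 0 = -376463/112157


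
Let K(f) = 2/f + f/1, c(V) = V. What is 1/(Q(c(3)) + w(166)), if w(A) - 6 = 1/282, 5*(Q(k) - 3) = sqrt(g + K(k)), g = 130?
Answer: 17899950/150533317 - 132540*sqrt(1203)/150533317 ≈ 0.088372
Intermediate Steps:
K(f) = f + 2/f (K(f) = 2/f + f*1 = 2/f + f = f + 2/f)
Q(k) = 3 + sqrt(130 + k + 2/k)/5 (Q(k) = 3 + sqrt(130 + (k + 2/k))/5 = 3 + sqrt(130 + k + 2/k)/5)
w(A) = 1693/282 (w(A) = 6 + 1/282 = 1693/282)
1/(Q(c(3)) + w(166)) = 1/((3 + sqrt(130 + 3 + 2/3)/5) + 1693/282) = 1/((3 + sqrt(401/3)/5) + 1693/282) = 1/((3 + (sqrt(1203)/3)/5) + 1693/282) = 1/((3 + sqrt(1203)/15) + 1693/282) = 1/(2539/282 + sqrt(1203)/15)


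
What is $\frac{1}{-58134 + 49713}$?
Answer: $- \frac{1}{8421} \approx -0.00011875$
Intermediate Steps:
$\frac{1}{-58134 + 49713} = \frac{1}{-8421} = - \frac{1}{8421}$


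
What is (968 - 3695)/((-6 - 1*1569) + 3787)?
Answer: -2727/2212 ≈ -1.2328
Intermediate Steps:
(968 - 3695)/((-6 - 1*1569) + 3787) = -2727/((-6 - 1569) + 3787) = -2727/(-1575 + 3787) = -2727/2212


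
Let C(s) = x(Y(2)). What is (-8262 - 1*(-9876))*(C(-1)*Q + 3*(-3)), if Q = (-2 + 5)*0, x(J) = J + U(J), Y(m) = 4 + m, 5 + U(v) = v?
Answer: -14526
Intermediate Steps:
U(v) = -5 + v
x(J) = -5 + 2*J (x(J) = J + (-5 + J) = -5 + 2*J)
C(s) = 7 (C(s) = -5 + 2*(4 + 2) = -5 + 2*6 = -5 + 12 = 7)
Q = 0 (Q = 3*0 = 0)
(-8262 - 1*(-9876))*(C(-1)*Q + 3*(-3)) = (-8262 - 1*(-9876))*(7*0 + 3*(-3)) = (-8262 + 9876)*(0 - 9) = 1614*(-9) = -14526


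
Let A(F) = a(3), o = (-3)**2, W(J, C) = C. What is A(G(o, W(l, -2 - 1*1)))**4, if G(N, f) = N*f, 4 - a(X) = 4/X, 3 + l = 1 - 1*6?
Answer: 4096/81 ≈ 50.568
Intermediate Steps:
l = -8 (l = -3 + (1 - 1*6) = -3 + (1 - 6) = -3 - 5 = -8)
o = 9
a(X) = 4 - 4/X
A(F) = 8/3 (A(F) = 4 - 4/3 = 8/3)
A(G(o, W(l, -2 - 1*1)))**4 = (8/3)**4 = 4096/81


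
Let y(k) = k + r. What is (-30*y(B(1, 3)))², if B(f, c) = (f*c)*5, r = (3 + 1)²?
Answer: 864900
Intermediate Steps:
r = 16 (r = 4² = 16)
B(f, c) = 5*c*f (B(f, c) = (c*f)*5 = 5*c*f)
y(k) = 16 + k (y(k) = k + 16 = 16 + k)
(-30*y(B(1, 3)))² = (-30*(16 + 5*3*1))² = (-30*(16 + 15))² = (-30*31)² = (-930)² = 864900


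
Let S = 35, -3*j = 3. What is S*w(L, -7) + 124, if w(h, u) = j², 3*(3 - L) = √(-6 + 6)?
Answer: 159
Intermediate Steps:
j = -1 (j = -⅓*3 = -1)
L = 3 (L = 3 - √(-6 + 6)/3 = 3 - √0/3 = 3 - ⅓*0 = 3 + 0 = 3)
w(h, u) = 1 (w(h, u) = (-1)² = 1)
S*w(L, -7) + 124 = 35*1 + 124 = 35 + 124 = 159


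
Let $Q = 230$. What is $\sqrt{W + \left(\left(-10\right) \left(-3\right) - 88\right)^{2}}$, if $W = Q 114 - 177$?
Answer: $\sqrt{29407} \approx 171.48$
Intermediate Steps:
$W = 26043$ ($W = 230 \cdot 114 - 177 = 26220 - 177 = 26043$)
$\sqrt{W + \left(\left(-10\right) \left(-3\right) - 88\right)^{2}} = \sqrt{26043 + \left(\left(-10\right) \left(-3\right) - 88\right)^{2}} = \sqrt{26043 + \left(30 - 88\right)^{2}} = \sqrt{26043 + \left(-58\right)^{2}} = \sqrt{26043 + 3364} = \sqrt{29407}$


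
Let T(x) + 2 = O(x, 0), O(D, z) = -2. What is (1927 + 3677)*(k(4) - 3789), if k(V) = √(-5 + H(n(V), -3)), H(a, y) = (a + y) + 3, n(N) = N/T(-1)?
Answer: -21233556 + 5604*I*√6 ≈ -2.1234e+7 + 13727.0*I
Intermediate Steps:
T(x) = -4 (T(x) = -2 - 2 = -4)
n(N) = -N/4 (n(N) = N/(-4) = N*(-¼) = -N/4)
H(a, y) = 3 + a + y
k(V) = √(-5 - V/4) (k(V) = √(-5 + (3 - V/4 - 3)) = √(-5 - V/4))
(1927 + 3677)*(k(4) - 3789) = (1927 + 3677)*(√(-20 - 1*4)/2 - 3789) = 5604*(√(-20 - 4)/2 - 3789) = 5604*(√(-24)/2 - 3789) = 5604*((2*I*√6)/2 - 3789) = 5604*(I*√6 - 3789) = 5604*(-3789 + I*√6) = -21233556 + 5604*I*√6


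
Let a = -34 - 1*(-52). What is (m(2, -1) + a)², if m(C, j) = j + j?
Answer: 256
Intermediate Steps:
m(C, j) = 2*j
a = 18 (a = -34 + 52 = 18)
(m(2, -1) + a)² = (2*(-1) + 18)² = (-2 + 18)² = 16² = 256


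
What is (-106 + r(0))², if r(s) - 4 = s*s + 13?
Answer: 7921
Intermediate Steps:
r(s) = 17 + s² (r(s) = 4 + (s*s + 13) = 4 + (s² + 13) = 4 + (13 + s²) = 17 + s²)
(-106 + r(0))² = (-106 + (17 + 0²))² = (-106 + (17 + 0))² = (-106 + 17)² = (-89)² = 7921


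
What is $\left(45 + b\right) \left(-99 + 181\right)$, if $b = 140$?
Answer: $15170$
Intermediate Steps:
$\left(45 + b\right) \left(-99 + 181\right) = \left(45 + 140\right) \left(-99 + 181\right) = 185 \cdot 82 = 15170$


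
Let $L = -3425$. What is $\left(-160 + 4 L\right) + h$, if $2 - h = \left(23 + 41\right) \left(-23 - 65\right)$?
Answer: $-8226$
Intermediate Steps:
$h = 5634$ ($h = 2 - \left(23 + 41\right) \left(-23 - 65\right) = 2 - 64 \left(-88\right) = 2 - -5632 = 2 + 5632 = 5634$)
$\left(-160 + 4 L\right) + h = \left(-160 + 4 \left(-3425\right)\right) + 5634 = \left(-160 - 13700\right) + 5634 = -13860 + 5634 = -8226$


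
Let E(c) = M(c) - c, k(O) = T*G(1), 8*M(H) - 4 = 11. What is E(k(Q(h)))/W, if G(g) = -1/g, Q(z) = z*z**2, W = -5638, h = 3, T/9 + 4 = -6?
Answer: 705/45104 ≈ 0.015631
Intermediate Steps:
T = -90 (T = -36 + 9*(-6) = -36 - 54 = -90)
M(H) = 15/8 (M(H) = 1/2 + (1/8)*11 = 1/2 + 11/8 = 15/8)
Q(z) = z**3
k(O) = 90 (k(O) = -(-90)/1 = -(-90) = -90*(-1) = 90)
E(c) = 15/8 - c
E(k(Q(h)))/W = (15/8 - 1*90)/(-5638) = (15/8 - 90)*(-1/5638) = -705/8*(-1/5638) = 705/45104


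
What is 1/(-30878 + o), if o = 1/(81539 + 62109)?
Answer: -143648/4435562943 ≈ -3.2386e-5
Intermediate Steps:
o = 1/143648 ≈ 6.9615e-6
1/(-30878 + o) = 1/(-30878 + 1/143648) = 1/(-4435562943/143648) = -143648/4435562943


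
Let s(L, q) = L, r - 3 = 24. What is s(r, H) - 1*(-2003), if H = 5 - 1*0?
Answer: 2030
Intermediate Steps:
H = 5 (H = 5 + 0 = 5)
r = 27 (r = 3 + 24 = 27)
s(r, H) - 1*(-2003) = 27 - 1*(-2003) = 27 + 2003 = 2030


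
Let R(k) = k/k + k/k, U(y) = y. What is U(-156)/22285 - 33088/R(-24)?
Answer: -368683196/22285 ≈ -16544.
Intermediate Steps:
R(k) = 2 (R(k) = 1 + 1 = 2)
U(-156)/22285 - 33088/R(-24) = -156/22285 - 33088/2 = -156*1/22285 - 33088*½ = -156/22285 - 16544 = -368683196/22285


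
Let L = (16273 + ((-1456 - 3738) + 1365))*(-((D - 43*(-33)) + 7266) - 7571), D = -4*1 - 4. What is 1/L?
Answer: -1/202190112 ≈ -4.9458e-9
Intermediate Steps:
D = -8 (D = -4 - 4 = -8)
L = -202190112 (L = (16273 + ((-1456 - 3738) + 1365))*(-((-8 - 43*(-33)) + 7266) - 7571) = (16273 + (-5194 + 1365))*(-((-8 + 1419) + 7266) - 7571) = (16273 - 3829)*(-(1411 + 7266) - 7571) = 12444*(-1*8677 - 7571) = 12444*(-8677 - 7571) = 12444*(-16248) = -202190112)
1/L = 1/(-202190112) = -1/202190112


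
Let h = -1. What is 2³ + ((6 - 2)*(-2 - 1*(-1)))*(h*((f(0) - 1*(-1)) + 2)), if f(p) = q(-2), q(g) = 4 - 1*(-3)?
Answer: 48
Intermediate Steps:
q(g) = 7 (q(g) = 4 + 3 = 7)
f(p) = 7
2³ + ((6 - 2)*(-2 - 1*(-1)))*(h*((f(0) - 1*(-1)) + 2)) = 2³ + ((6 - 2)*(-2 - 1*(-1)))*(-((7 - 1*(-1)) + 2)) = 8 + (4*(-2 + 1))*(-((7 + 1) + 2)) = 8 + (4*(-1))*(-(8 + 2)) = 8 - (-4)*10 = 8 - 4*(-10) = 8 + 40 = 48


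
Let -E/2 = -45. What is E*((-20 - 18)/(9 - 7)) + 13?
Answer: -1697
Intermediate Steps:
E = 90 (E = -2*(-45) = 90)
E*((-20 - 18)/(9 - 7)) + 13 = 90*((-20 - 18)/(9 - 7)) + 13 = 90*(-38/2) + 13 = 90*(-38*½) + 13 = 90*(-19) + 13 = -1710 + 13 = -1697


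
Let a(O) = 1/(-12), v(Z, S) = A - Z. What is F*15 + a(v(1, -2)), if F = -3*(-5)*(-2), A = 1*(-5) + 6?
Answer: -5401/12 ≈ -450.08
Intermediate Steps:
A = 1 (A = -5 + 6 = 1)
v(Z, S) = 1 - Z
a(O) = -1/12
F = -30 (F = 15*(-2) = -30)
F*15 + a(v(1, -2)) = -30*15 - 1/12 = -450 - 1/12 = -5401/12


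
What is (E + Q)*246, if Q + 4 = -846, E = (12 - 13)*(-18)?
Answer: -204672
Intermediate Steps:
E = 18 (E = -1*(-18) = 18)
Q = -850 (Q = -4 - 846 = -850)
(E + Q)*246 = (18 - 850)*246 = -832*246 = -204672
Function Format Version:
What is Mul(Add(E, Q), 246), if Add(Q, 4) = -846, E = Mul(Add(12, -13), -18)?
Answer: -204672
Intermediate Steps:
E = 18 (E = Mul(-1, -18) = 18)
Q = -850 (Q = Add(-4, -846) = -850)
Mul(Add(E, Q), 246) = Mul(Add(18, -850), 246) = Mul(-832, 246) = -204672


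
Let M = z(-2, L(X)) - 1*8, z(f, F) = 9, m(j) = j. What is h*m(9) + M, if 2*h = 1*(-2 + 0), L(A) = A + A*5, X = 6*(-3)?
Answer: -8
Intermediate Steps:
X = -18
L(A) = 6*A (L(A) = A + 5*A = 6*A)
M = 1 (M = 9 - 1*8 = 9 - 8 = 1)
h = -1 (h = (1*(-2 + 0))/2 = (1*(-2))/2 = (1/2)*(-2) = -1)
h*m(9) + M = -1*9 + 1 = -9 + 1 = -8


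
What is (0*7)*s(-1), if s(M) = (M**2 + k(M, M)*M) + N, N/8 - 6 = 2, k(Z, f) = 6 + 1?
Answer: 0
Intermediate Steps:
k(Z, f) = 7
N = 64 (N = 48 + 8*2 = 48 + 16 = 64)
s(M) = 64 + M**2 + 7*M (s(M) = (M**2 + 7*M) + 64 = 64 + M**2 + 7*M)
(0*7)*s(-1) = (0*7)*(64 + (-1)**2 + 7*(-1)) = 0*(64 + 1 - 7) = 0*58 = 0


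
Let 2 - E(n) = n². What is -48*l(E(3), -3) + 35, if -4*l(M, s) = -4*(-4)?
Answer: 227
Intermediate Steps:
E(n) = 2 - n²
l(M, s) = -4 (l(M, s) = -(-1)*(-4) = -¼*16 = -4)
-48*l(E(3), -3) + 35 = -48*(-4) + 35 = 192 + 35 = 227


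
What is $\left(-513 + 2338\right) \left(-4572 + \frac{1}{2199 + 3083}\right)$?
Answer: $- \frac{44072477975}{5282} \approx -8.3439 \cdot 10^{6}$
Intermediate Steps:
$\left(-513 + 2338\right) \left(-4572 + \frac{1}{2199 + 3083}\right) = 1825 \left(-4572 + \frac{1}{5282}\right) = 1825 \left(- \frac{24149303}{5282}\right) = - \frac{44072477975}{5282}$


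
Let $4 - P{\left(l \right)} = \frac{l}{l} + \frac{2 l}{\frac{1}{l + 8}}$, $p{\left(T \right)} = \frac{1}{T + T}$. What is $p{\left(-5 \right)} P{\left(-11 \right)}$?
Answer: $\frac{63}{10} \approx 6.3$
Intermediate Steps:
$p{\left(T \right)} = \frac{1}{2 T}$
$P{\left(l \right)} = 3 - 2 l \left(8 + l\right)$ ($P{\left(l \right)} = 4 - \left(\frac{l}{l} + \frac{2 l}{\frac{1}{l + 8}}\right) = 4 - \left(1 + \frac{2 l}{\frac{1}{8 + l}}\right) = 4 - \left(1 + 2 l \left(8 + l\right)\right) = 3 - 2 l \left(8 + l\right)$)
$p{\left(-5 \right)} P{\left(-11 \right)} = \frac{1}{2 \left(-5\right)} \left(3 - -176 - 2 \left(-11\right)^{2}\right) = \frac{1}{2} \left(- \frac{1}{5}\right) \left(3 + 176 - 242\right) = - \frac{3 + 176 - 242}{10} = \left(- \frac{1}{10}\right) \left(-63\right) = \frac{63}{10}$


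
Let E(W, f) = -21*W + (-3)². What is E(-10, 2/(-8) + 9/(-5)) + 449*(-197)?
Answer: -88234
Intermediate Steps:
E(W, f) = 9 - 21*W (E(W, f) = -21*W + 9 = 9 - 21*W)
E(-10, 2/(-8) + 9/(-5)) + 449*(-197) = (9 - 21*(-10)) + 449*(-197) = (9 + 210) - 88453 = 219 - 88453 = -88234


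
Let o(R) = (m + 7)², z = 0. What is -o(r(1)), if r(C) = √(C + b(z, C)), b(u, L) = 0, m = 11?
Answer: -324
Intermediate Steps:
r(C) = √C (r(C) = √(C + 0) = √C)
o(R) = 324 (o(R) = (11 + 7)² = 18² = 324)
-o(r(1)) = -1*324 = -324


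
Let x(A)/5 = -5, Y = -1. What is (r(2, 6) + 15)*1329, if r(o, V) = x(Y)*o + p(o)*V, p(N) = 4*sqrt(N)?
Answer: -46515 + 31896*sqrt(2) ≈ -1407.2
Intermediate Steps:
x(A) = -25 (x(A) = 5*(-5) = -25)
r(o, V) = -25*o + 4*V*sqrt(o) (r(o, V) = -25*o + (4*sqrt(o))*V = -25*o + 4*V*sqrt(o))
(r(2, 6) + 15)*1329 = ((-25*2 + 4*6*sqrt(2)) + 15)*1329 = ((-50 + 24*sqrt(2)) + 15)*1329 = (-35 + 24*sqrt(2))*1329 = -46515 + 31896*sqrt(2)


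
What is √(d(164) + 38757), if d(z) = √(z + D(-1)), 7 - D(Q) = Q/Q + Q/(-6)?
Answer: √(1395252 + 6*√6114)/6 ≈ 196.90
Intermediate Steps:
D(Q) = 6 + Q/6 (D(Q) = 7 - (Q/Q + Q/(-6)) = 7 - (1 + Q*(-⅙)) = 7 - (1 - Q/6) = 7 + (-1 + Q/6) = 6 + Q/6)
d(z) = √(35/6 + z) (d(z) = √(z + (6 + (⅙)*(-1))) = √(z + (6 - ⅙)) = √(z + 35/6) = √(35/6 + z))
√(d(164) + 38757) = √(√(210 + 36*164)/6 + 38757) = √(√(210 + 5904)/6 + 38757) = √(√6114/6 + 38757) = √(38757 + √6114/6)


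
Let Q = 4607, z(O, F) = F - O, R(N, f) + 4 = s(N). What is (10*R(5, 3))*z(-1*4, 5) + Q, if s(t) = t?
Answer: 4697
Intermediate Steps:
R(N, f) = -4 + N
(10*R(5, 3))*z(-1*4, 5) + Q = (10*(-4 + 5))*(5 - (-1)*4) + 4607 = (10*1)*(5 - 1*(-4)) + 4607 = 10*(5 + 4) + 4607 = 10*9 + 4607 = 90 + 4607 = 4697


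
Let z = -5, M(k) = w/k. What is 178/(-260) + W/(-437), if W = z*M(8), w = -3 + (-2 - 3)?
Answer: -39543/56810 ≈ -0.69606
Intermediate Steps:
w = -8 (w = -3 - 5 = -8)
M(k) = -8/k
W = 5 (W = -(-40)/8 = -5*(-1) = 5)
178/(-260) + W/(-437) = 178/(-260) + 5/(-437) = 178*(-1/260) + 5*(-1/437) = -89/130 - 5/437 = -39543/56810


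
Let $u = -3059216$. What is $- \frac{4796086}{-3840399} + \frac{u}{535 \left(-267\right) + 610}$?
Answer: $\frac{12430781359394}{546239151765} \approx 22.757$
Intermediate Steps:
$- \frac{4796086}{-3840399} + \frac{u}{535 \left(-267\right) + 610} = - \frac{4796086}{-3840399} - \frac{3059216}{535 \left(-267\right) + 610} = \left(-4796086\right) \left(- \frac{1}{3840399}\right) - \frac{3059216}{-142845 + 610} = \frac{4796086}{3840399} - \frac{3059216}{-142235} = \frac{4796086}{3840399} - - \frac{3059216}{142235} = \frac{4796086}{3840399} + \frac{3059216}{142235} = \frac{12430781359394}{546239151765}$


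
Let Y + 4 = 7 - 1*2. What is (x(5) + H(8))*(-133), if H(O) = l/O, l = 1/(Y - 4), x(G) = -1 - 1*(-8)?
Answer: -22211/24 ≈ -925.46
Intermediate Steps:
x(G) = 7 (x(G) = -1 + 8 = 7)
Y = 1 (Y = -4 + (7 - 1*2) = -4 + (7 - 2) = -4 + 5 = 1)
l = -⅓ (l = 1/(1 - 4) = 1/(-3) = -⅓ ≈ -0.33333)
H(O) = -1/(3*O)
(x(5) + H(8))*(-133) = (7 - ⅓/8)*(-133) = (7 - ⅓*⅛)*(-133) = (7 - 1/24)*(-133) = (167/24)*(-133) = -22211/24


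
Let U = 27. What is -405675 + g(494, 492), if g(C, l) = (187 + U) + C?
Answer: -404967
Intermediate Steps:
g(C, l) = 214 + C (g(C, l) = (187 + 27) + C = 214 + C)
-405675 + g(494, 492) = -405675 + (214 + 494) = -405675 + 708 = -404967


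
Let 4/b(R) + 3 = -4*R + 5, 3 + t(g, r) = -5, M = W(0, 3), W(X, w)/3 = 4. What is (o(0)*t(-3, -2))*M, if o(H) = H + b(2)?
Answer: 64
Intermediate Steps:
W(X, w) = 12 (W(X, w) = 3*4 = 12)
M = 12
t(g, r) = -8 (t(g, r) = -3 - 5 = -8)
b(R) = 4/(2 - 4*R) (b(R) = 4/(-3 + (-4*R + 5)) = 4/(-3 + (5 - 4*R)) = 4/(2 - 4*R))
o(H) = -⅔ + H (o(H) = H - 2/(-1 + 2*2) = H - 2/(-1 + 4) = H - 2/3 = H - 2*⅓ = H - ⅔ = -⅔ + H)
(o(0)*t(-3, -2))*M = ((-⅔ + 0)*(-8))*12 = -⅔*(-8)*12 = (16/3)*12 = 64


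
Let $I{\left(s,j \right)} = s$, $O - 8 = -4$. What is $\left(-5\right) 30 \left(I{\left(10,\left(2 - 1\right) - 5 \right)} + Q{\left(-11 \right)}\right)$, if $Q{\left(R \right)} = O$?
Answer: $-2100$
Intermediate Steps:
$O = 4$ ($O = 8 - 4 = 4$)
$Q{\left(R \right)} = 4$
$\left(-5\right) 30 \left(I{\left(10,\left(2 - 1\right) - 5 \right)} + Q{\left(-11 \right)}\right) = \left(-5\right) 30 \left(10 + 4\right) = \left(-150\right) 14 = -2100$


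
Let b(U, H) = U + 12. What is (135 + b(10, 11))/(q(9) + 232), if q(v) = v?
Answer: 157/241 ≈ 0.65145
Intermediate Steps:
b(U, H) = 12 + U
(135 + b(10, 11))/(q(9) + 232) = (135 + (12 + 10))/(9 + 232) = (135 + 22)/241 = 157*(1/241) = 157/241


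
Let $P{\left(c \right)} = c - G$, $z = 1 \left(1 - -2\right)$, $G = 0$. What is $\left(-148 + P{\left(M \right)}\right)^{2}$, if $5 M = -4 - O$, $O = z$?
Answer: $\frac{558009}{25} \approx 22320.0$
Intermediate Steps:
$z = 3$ ($z = 1 \left(1 + 2\right) = 1 \cdot 3 = 3$)
$O = 3$
$M = - \frac{7}{5}$ ($M = \frac{-4 - 3}{5} = \frac{1}{5} \left(-7\right) = - \frac{7}{5} \approx -1.4$)
$P{\left(c \right)} = c$ ($P{\left(c \right)} = c - 0 = c + 0 = c$)
$\left(-148 + P{\left(M \right)}\right)^{2} = \left(-148 - \frac{7}{5}\right)^{2} = \left(- \frac{747}{5}\right)^{2} = \frac{558009}{25}$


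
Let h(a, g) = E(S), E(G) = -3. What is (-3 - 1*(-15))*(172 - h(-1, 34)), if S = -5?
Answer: 2100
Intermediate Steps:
h(a, g) = -3
(-3 - 1*(-15))*(172 - h(-1, 34)) = (-3 - 1*(-15))*(172 - 1*(-3)) = (-3 + 15)*(172 + 3) = 12*175 = 2100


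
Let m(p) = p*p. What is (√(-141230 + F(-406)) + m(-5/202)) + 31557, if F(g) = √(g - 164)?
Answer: 1287651853/40804 + √(-141230 + I*√570) ≈ 31557.0 + 375.81*I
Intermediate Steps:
F(g) = √(-164 + g)
m(p) = p²
(√(-141230 + F(-406)) + m(-5/202)) + 31557 = (√(-141230 + √(-164 - 406)) + (-5/202)²) + 31557 = (√(-141230 + √(-570)) + (-5*1/202)²) + 31557 = (√(-141230 + I*√570) + (-5/202)²) + 31557 = (√(-141230 + I*√570) + 25/40804) + 31557 = (25/40804 + √(-141230 + I*√570)) + 31557 = 1287651853/40804 + √(-141230 + I*√570)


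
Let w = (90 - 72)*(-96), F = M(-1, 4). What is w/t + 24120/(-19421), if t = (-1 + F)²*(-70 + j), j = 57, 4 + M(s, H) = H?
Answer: 33245928/252473 ≈ 131.68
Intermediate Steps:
M(s, H) = -4 + H
F = 0 (F = -4 + 4 = 0)
w = -1728 (w = 18*(-96) = -1728)
t = -13 (t = (-1 + 0)²*(-70 + 57) = (-1)²*(-13) = 1*(-13) = -13)
w/t + 24120/(-19421) = -1728/(-13) + 24120/(-19421) = -1728*(-1/13) + 24120*(-1/19421) = 1728/13 - 24120/19421 = 33245928/252473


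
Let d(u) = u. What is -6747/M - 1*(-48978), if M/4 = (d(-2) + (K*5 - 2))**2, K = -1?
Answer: 5287375/108 ≈ 48957.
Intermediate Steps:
M = 324 (M = 4*(-2 + (-1*5 - 2))**2 = 4*(-2 + (-5 - 2))**2 = 4*(-2 - 7)**2 = 4*(-9)**2 = 4*81 = 324)
-6747/M - 1*(-48978) = -6747/324 - 1*(-48978) = -6747*1/324 + 48978 = -2249/108 + 48978 = 5287375/108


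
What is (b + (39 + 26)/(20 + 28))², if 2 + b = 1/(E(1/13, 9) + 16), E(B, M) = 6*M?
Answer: 1125721/2822400 ≈ 0.39885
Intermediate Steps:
b = -139/70 (b = -2 + 1/(6*9 + 16) = -2 + 1/(54 + 16) = -2 + 1/70 = -139/70 ≈ -1.9857)
(b + (39 + 26)/(20 + 28))² = (-139/70 + (39 + 26)/(20 + 28))² = (-139/70 + 65/48)² = (-1061/1680)² = 1125721/2822400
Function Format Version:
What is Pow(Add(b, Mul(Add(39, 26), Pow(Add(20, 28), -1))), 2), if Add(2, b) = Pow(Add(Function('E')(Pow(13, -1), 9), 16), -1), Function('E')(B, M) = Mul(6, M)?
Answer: Rational(1125721, 2822400) ≈ 0.39885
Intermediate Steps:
b = Rational(-139, 70) (b = Add(-2, Pow(Add(Mul(6, 9), 16), -1)) = Add(-2, Pow(Add(54, 16), -1)) = Add(-2, Pow(70, -1)) = Add(-2, Rational(1, 70)) = Rational(-139, 70) ≈ -1.9857)
Pow(Add(b, Mul(Add(39, 26), Pow(Add(20, 28), -1))), 2) = Pow(Add(Rational(-139, 70), Mul(Add(39, 26), Pow(Add(20, 28), -1))), 2) = Pow(Add(Rational(-139, 70), Mul(65, Pow(48, -1))), 2) = Pow(Add(Rational(-139, 70), Mul(65, Rational(1, 48))), 2) = Pow(Add(Rational(-139, 70), Rational(65, 48)), 2) = Pow(Rational(-1061, 1680), 2) = Rational(1125721, 2822400)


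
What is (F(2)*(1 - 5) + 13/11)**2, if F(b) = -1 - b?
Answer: 21025/121 ≈ 173.76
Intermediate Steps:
(F(2)*(1 - 5) + 13/11)**2 = ((-1 - 1*2)*(1 - 5) + 13/11)**2 = ((-1 - 2)*(-4) + 13*(1/11))**2 = (-3*(-4) + 13/11)**2 = (12 + 13/11)**2 = (145/11)**2 = 21025/121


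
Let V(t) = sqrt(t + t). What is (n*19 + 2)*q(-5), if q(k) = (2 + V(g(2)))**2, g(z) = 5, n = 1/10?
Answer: 273/5 + 78*sqrt(10)/5 ≈ 103.93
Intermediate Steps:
n = 1/10 ≈ 0.10000
V(t) = sqrt(2)*sqrt(t) (V(t) = sqrt(2*t) = sqrt(2)*sqrt(t))
q(k) = (2 + sqrt(10))**2 (q(k) = (2 + sqrt(2)*sqrt(5))**2 = (2 + sqrt(10))**2)
(n*19 + 2)*q(-5) = ((1/10)*19 + 2)*(2 + sqrt(10))**2 = (19/10 + 2)*(2 + sqrt(10))**2 = 39*(2 + sqrt(10))**2/10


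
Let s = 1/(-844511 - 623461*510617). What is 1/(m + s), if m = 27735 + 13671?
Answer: 749571458724/31036755819925943 ≈ 2.4151e-5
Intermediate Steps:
m = 41406
s = -1/749571458724 (s = (1/510617)/(-1467972) = -1/1467972*1/510617 = -1/749571458724 ≈ -1.3341e-12)
1/(m + s) = 1/(41406 - 1/749571458724) = 1/(31036755819925943/749571458724) = 749571458724/31036755819925943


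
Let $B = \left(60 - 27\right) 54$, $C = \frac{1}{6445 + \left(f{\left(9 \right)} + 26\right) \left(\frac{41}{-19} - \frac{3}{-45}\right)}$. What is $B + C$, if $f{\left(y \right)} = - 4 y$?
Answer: $\frac{656768631}{368557} \approx 1782.0$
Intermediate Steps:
$C = \frac{57}{368557}$ ($C = \frac{1}{6445 + \left(\left(-4\right) 9 + 26\right) \left(\frac{41}{-19} - \frac{3}{-45}\right)} = \frac{1}{6445 + \left(-36 + 26\right) \left(41 \left(- \frac{1}{19}\right) - - \frac{1}{15}\right)} = \frac{1}{6445 - 10 \left(- \frac{41}{19} + \frac{1}{15}\right)} = \frac{1}{6445 - - \frac{1192}{57}} = \frac{1}{6445 + \frac{1192}{57}} = \frac{1}{\frac{368557}{57}} = \frac{57}{368557} \approx 0.00015466$)
$B = 1782$ ($B = 33 \cdot 54 = 1782$)
$B + C = 1782 + \frac{57}{368557} = \frac{656768631}{368557}$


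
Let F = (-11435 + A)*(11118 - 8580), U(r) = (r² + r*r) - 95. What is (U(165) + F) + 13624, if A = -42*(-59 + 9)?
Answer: -23624251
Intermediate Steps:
A = 2100 (A = -42*(-50) = 2100)
U(r) = -95 + 2*r² (U(r) = (r² + r²) - 95 = 2*r² - 95 = -95 + 2*r²)
F = -23692230 (F = (-11435 + 2100)*(11118 - 8580) = -9335*2538 = -23692230)
(U(165) + F) + 13624 = ((-95 + 2*165²) - 23692230) + 13624 = ((-95 + 2*27225) - 23692230) + 13624 = ((-95 + 54450) - 23692230) + 13624 = (54355 - 23692230) + 13624 = -23637875 + 13624 = -23624251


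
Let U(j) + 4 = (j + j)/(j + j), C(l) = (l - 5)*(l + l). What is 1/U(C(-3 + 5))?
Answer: -⅓ ≈ -0.33333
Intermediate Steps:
C(l) = 2*l*(-5 + l) (C(l) = (-5 + l)*(2*l) = 2*l*(-5 + l))
U(j) = -3 (U(j) = -4 + (j + j)/(j + j) = -4 + (2*j)/((2*j)) = -4 + (2*j)*(1/(2*j)) = -4 + 1 = -3)
1/U(C(-3 + 5)) = 1/(-3) = -⅓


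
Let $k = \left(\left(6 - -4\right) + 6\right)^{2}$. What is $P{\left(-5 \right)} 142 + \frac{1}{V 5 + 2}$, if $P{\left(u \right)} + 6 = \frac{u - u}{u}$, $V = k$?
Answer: $- \frac{1092263}{1282} \approx -852.0$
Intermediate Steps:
$k = 256$ ($k = \left(\left(6 + 4\right) + 6\right)^{2} = \left(10 + 6\right)^{2} = 16^{2} = 256$)
$V = 256$
$P{\left(u \right)} = -6$ ($P{\left(u \right)} = -6 + \frac{u - u}{u} = -6 + \frac{0}{u} = -6 + 0 = -6$)
$P{\left(-5 \right)} 142 + \frac{1}{V 5 + 2} = \left(-6\right) 142 + \frac{1}{256 \cdot 5 + 2} = -852 + \frac{1}{1280 + 2} = -852 + \frac{1}{1282} = - \frac{1092263}{1282}$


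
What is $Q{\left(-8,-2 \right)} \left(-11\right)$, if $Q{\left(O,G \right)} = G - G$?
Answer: $0$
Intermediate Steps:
$Q{\left(O,G \right)} = 0$
$Q{\left(-8,-2 \right)} \left(-11\right) = 0 \left(-11\right) = 0$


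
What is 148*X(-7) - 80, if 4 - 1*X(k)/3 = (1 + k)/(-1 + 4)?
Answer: 2584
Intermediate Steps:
X(k) = 11 - k (X(k) = 12 - 3*(1 + k)/(-1 + 4) = 12 - 3*(1 + k)/3 = 12 - 3*(⅓ + k/3) = 12 + (-1 - k) = 11 - k)
148*X(-7) - 80 = 148*(11 - 1*(-7)) - 80 = 148*(11 + 7) - 80 = 148*18 - 80 = 2664 - 80 = 2584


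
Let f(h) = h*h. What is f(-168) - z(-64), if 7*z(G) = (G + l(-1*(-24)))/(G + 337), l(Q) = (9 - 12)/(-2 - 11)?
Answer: 701169661/24843 ≈ 28224.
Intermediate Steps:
f(h) = h²
l(Q) = 3/13 (l(Q) = -3/(-13) = -3*(-1/13) = 3/13)
z(G) = (3/13 + G)/(7*(337 + G)) (z(G) = ((G + 3/13)/(G + 337))/7 = ((3/13 + G)/(337 + G))/7 = (3/13 + G)/(7*(337 + G)))
f(-168) - z(-64) = (-168)² - (3 + 13*(-64))/(91*(337 - 64)) = 28224 - (3 - 832)/(91*273) = 28224 - (-829)/(91*273) = 28224 - 1*(-829/24843) = 28224 + 829/24843 = 701169661/24843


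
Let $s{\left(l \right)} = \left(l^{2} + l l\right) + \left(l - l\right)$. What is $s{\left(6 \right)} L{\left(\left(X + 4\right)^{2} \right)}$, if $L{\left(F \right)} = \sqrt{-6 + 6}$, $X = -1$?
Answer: $0$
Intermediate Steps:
$s{\left(l \right)} = 2 l^{2}$ ($s{\left(l \right)} = \left(l^{2} + l^{2}\right) + 0 = 2 l^{2} + 0 = 2 l^{2}$)
$L{\left(F \right)} = 0$ ($L{\left(F \right)} = \sqrt{0} = 0$)
$s{\left(6 \right)} L{\left(\left(X + 4\right)^{2} \right)} = 2 \cdot 6^{2} \cdot 0 = 2 \cdot 36 \cdot 0 = 72 \cdot 0 = 0$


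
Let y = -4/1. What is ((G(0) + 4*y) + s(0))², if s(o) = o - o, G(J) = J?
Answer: 256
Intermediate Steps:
y = -4 (y = -4*1 = -4)
s(o) = 0
((G(0) + 4*y) + s(0))² = ((0 + 4*(-4)) + 0)² = ((0 - 16) + 0)² = (-16 + 0)² = (-16)² = 256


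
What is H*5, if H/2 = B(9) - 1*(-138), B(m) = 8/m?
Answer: 12500/9 ≈ 1388.9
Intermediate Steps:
H = 2500/9 (H = 2*(8/9 - 1*(-138)) = 2*(8*(⅑) + 138) = 2*(8/9 + 138) = 2*(1250/9) = 2500/9 ≈ 277.78)
H*5 = (2500/9)*5 = 12500/9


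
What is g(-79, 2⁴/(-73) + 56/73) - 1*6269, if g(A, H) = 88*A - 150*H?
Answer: -971133/73 ≈ -13303.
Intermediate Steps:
g(A, H) = -150*H + 88*A
g(-79, 2⁴/(-73) + 56/73) - 1*6269 = (-150*(2⁴/(-73) + 56/73) + 88*(-79)) - 1*6269 = (-150*(16*(-1/73) + 56*(1/73)) - 6952) - 6269 = (-150*(-16/73 + 56/73) - 6952) - 6269 = (-150*40/73 - 6952) - 6269 = (-6000/73 - 6952) - 6269 = -513496/73 - 6269 = -971133/73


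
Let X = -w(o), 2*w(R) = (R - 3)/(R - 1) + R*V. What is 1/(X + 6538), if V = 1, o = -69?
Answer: 70/460039 ≈ 0.00015216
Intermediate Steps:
w(R) = R/2 + (-3 + R)/(2*(-1 + R)) (w(R) = ((R - 3)/(R - 1) + R*1)/2 = ((-3 + R)/(-1 + R) + R)/2 = (R + (-3 + R)/(-1 + R))/2 = R/2 + (-3 + R)/(2*(-1 + R)))
X = 2379/70 (X = -(-3 + (-69)**2)/(2*(-1 - 69)) = -(-3 + 4761)/(2*(-70)) = -(-1)*4758/(2*70) = -1*(-2379/70) = 2379/70 ≈ 33.986)
1/(X + 6538) = 1/(2379/70 + 6538) = 1/(460039/70) = 70/460039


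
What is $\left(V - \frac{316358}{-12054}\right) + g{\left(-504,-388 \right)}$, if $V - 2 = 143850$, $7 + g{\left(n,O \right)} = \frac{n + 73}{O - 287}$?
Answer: $\frac{27871580647}{193725} \approx 1.4387 \cdot 10^{5}$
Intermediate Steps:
$g{\left(n,O \right)} = -7 + \frac{73 + n}{-287 + O}$ ($g{\left(n,O \right)} = -7 + \frac{n + 73}{O - 287} = -7 + \frac{73 + n}{-287 + O}$)
$V = 143852$ ($V = 2 + 143850 = 143852$)
$\left(V - \frac{316358}{-12054}\right) + g{\left(-504,-388 \right)} = \left(143852 - \frac{316358}{-12054}\right) + \frac{2082 - 504 - -2716}{-287 - 388} = \left(143852 - - \frac{22597}{861}\right) + \frac{2082 - 504 + 2716}{-675} = \left(143852 + \frac{22597}{861}\right) - \frac{4294}{675} = \frac{123879169}{861} - \frac{4294}{675} = \frac{27871580647}{193725}$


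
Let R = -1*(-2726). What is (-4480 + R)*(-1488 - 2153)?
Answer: 6386314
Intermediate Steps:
R = 2726
(-4480 + R)*(-1488 - 2153) = (-4480 + 2726)*(-1488 - 2153) = -1754*(-3641) = 6386314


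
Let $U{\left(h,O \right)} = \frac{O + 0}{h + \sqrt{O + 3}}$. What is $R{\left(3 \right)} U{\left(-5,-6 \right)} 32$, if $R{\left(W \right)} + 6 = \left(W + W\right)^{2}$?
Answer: $\frac{7200}{7} + \frac{1440 i \sqrt{3}}{7} \approx 1028.6 + 356.31 i$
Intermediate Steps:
$R{\left(W \right)} = -6 + 4 W^{2}$ ($R{\left(W \right)} = -6 + \left(W + W\right)^{2} = -6 + \left(2 W\right)^{2} = -6 + 4 W^{2}$)
$U{\left(h,O \right)} = \frac{O}{h + \sqrt{3 + O}}$
$R{\left(3 \right)} U{\left(-5,-6 \right)} 32 = \left(-6 + 4 \cdot 3^{2}\right) \left(- \frac{6}{-5 + \sqrt{3 - 6}}\right) 32 = \left(-6 + 4 \cdot 9\right) \left(- \frac{6}{-5 + \sqrt{-3}}\right) 32 = \left(-6 + 36\right) \left(- \frac{6}{-5 + i \sqrt{3}}\right) 32 = 30 \left(- \frac{6}{-5 + i \sqrt{3}}\right) 32 = - \frac{180}{-5 + i \sqrt{3}} \cdot 32 = - \frac{5760}{-5 + i \sqrt{3}}$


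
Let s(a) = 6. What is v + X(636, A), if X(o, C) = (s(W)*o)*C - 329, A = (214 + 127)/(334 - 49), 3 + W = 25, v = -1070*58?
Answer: -5493203/95 ≈ -57823.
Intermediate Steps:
v = -62060
W = 22 (W = -3 + 25 = 22)
A = 341/285 ≈ 1.1965
X(o, C) = -329 + 6*C*o (X(o, C) = (6*o)*C - 329 = 6*C*o - 329 = -329 + 6*C*o)
v + X(636, A) = -62060 + (-329 + 6*(341/285)*636) = -62060 + (-329 + 433752/95) = -62060 + 402497/95 = -5493203/95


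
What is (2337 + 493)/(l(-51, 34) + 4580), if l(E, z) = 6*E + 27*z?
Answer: 1415/2596 ≈ 0.54507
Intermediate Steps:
(2337 + 493)/(l(-51, 34) + 4580) = (2337 + 493)/((6*(-51) + 27*34) + 4580) = 2830/((-306 + 918) + 4580) = 2830/(612 + 4580) = 2830/5192 = 2830*(1/5192) = 1415/2596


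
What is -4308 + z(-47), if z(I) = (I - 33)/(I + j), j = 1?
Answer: -99044/23 ≈ -4306.3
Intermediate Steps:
z(I) = (-33 + I)/(1 + I) (z(I) = (I - 33)/(I + 1) = (-33 + I)/(1 + I))
-4308 + z(-47) = -4308 + (-33 - 47)/(1 - 47) = -4308 - 80/(-46) = -4308 - 1/46*(-80) = -4308 + 40/23 = -99044/23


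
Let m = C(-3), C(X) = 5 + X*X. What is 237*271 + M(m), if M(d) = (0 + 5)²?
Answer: 64252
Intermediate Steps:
C(X) = 5 + X²
m = 14 (m = 5 + (-3)² = 5 + 9 = 14)
M(d) = 25 (M(d) = 5² = 25)
237*271 + M(m) = 237*271 + 25 = 64227 + 25 = 64252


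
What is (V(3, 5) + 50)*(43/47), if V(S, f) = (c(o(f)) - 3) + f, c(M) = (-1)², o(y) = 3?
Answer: 2279/47 ≈ 48.489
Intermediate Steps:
c(M) = 1
V(S, f) = -2 + f (V(S, f) = (1 - 3) + f = -2 + f)
(V(3, 5) + 50)*(43/47) = ((-2 + 5) + 50)*(43/47) = (3 + 50)*(43*(1/47)) = 53*(43/47) = 2279/47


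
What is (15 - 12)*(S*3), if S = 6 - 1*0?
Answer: 54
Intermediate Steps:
S = 6 (S = 6 + 0 = 6)
(15 - 12)*(S*3) = (15 - 12)*(6*3) = 3*18 = 54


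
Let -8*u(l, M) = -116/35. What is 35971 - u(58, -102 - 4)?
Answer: 2517941/70 ≈ 35971.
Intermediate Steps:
u(l, M) = 29/70 (u(l, M) = -(-29)/(2*35) = -⅛*(-116/35) = 29/70)
35971 - u(58, -102 - 4) = 35971 - 1*29/70 = 35971 - 29/70 = 2517941/70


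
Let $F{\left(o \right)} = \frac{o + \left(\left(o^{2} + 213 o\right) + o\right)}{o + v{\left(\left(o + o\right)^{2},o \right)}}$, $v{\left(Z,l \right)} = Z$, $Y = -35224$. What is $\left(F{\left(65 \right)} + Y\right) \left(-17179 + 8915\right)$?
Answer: $\frac{75972472576}{261} \approx 2.9108 \cdot 10^{8}$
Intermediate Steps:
$F{\left(o \right)} = \frac{o^{2} + 215 o}{o + 4 o^{2}}$ ($F{\left(o \right)} = \frac{o + \left(\left(o^{2} + 213 o\right) + o\right)}{o + \left(o + o\right)^{2}} = \frac{o + \left(o^{2} + 214 o\right)}{o + \left(2 o\right)^{2}} = \frac{o^{2} + 215 o}{o + 4 o^{2}}$)
$\left(F{\left(65 \right)} + Y\right) \left(-17179 + 8915\right) = \left(\frac{215 + 65}{1 + 4 \cdot 65} - 35224\right) \left(-17179 + 8915\right) = \left(\frac{1}{1 + 260} \cdot 280 - 35224\right) \left(-8264\right) = \left(\frac{1}{261} \cdot 280 - 35224\right) \left(-8264\right) = \left(\frac{280}{261} - 35224\right) \left(-8264\right) = \left(- \frac{9193184}{261}\right) \left(-8264\right) = \frac{75972472576}{261}$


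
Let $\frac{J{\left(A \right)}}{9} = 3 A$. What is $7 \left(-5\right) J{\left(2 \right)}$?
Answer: $-1890$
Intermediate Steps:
$J{\left(A \right)} = 27 A$ ($J{\left(A \right)} = 9 \cdot 3 A = 27 A$)
$7 \left(-5\right) J{\left(2 \right)} = 7 \left(-5\right) 27 \cdot 2 = \left(-35\right) 54 = -1890$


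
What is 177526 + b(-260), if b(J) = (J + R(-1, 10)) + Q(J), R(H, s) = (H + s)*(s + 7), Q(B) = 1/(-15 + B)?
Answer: 48790224/275 ≈ 1.7742e+5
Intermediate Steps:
R(H, s) = (7 + s)*(H + s) (R(H, s) = (H + s)*(7 + s) = (7 + s)*(H + s))
b(J) = 153 + J + 1/(-15 + J) (b(J) = (J + (10² + 7*(-1) + 7*10 - 1*10)) + 1/(-15 + J) = (J + (100 - 7 + 70 - 10)) + 1/(-15 + J) = (J + 153) + 1/(-15 + J) = (153 + J) + 1/(-15 + J) = 153 + J + 1/(-15 + J))
177526 + b(-260) = 177526 + (1 + (-15 - 260)*(153 - 260))/(-15 - 260) = 177526 + (1 - 275*(-107))/(-275) = 177526 - (1 + 29425)/275 = 177526 - 1/275*29426 = 177526 - 29426/275 = 48790224/275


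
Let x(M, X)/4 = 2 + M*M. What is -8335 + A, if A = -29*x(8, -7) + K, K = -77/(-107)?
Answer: -1710960/107 ≈ -15990.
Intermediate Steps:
x(M, X) = 8 + 4*M**2 (x(M, X) = 4*(2 + M*M) = 4*(2 + M**2) = 8 + 4*M**2)
K = 77/107 (K = -77*(-1/107) = 77/107 ≈ 0.71963)
A = -819115/107 (A = -29*(8 + 4*8**2) + 77/107 = -29*(8 + 4*64) + 77/107 = -29*(8 + 256) + 77/107 = -29*264 + 77/107 = -7656 + 77/107 = -819115/107 ≈ -7655.3)
-8335 + A = -8335 - 819115/107 = -1710960/107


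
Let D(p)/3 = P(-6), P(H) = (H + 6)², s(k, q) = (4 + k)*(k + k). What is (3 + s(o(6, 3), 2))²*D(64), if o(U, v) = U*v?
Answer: 0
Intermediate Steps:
s(k, q) = 2*k*(4 + k) (s(k, q) = (4 + k)*(2*k) = 2*k*(4 + k))
P(H) = (6 + H)²
D(p) = 0 (D(p) = 3*(6 - 6)² = 3*0² = 3*0 = 0)
(3 + s(o(6, 3), 2))²*D(64) = (3 + 2*(6*3)*(4 + 6*3))²*0 = (3 + 2*18*(4 + 18))²*0 = (3 + 2*18*22)²*0 = (3 + 792)²*0 = 795²*0 = 632025*0 = 0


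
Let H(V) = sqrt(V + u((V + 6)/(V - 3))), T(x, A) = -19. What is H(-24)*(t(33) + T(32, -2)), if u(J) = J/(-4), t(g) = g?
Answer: 7*I*sqrt(870)/3 ≈ 68.823*I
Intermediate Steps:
u(J) = -J/4 (u(J) = J*(-1/4) = -J/4)
H(V) = sqrt(V - (6 + V)/(4*(-3 + V))) (H(V) = sqrt(V - (V + 6)/(4*(V - 3))) = sqrt(V - (6 + V)/(4*(-3 + V))))
H(-24)*(t(33) + T(32, -2)) = (sqrt((-6 - 1*(-24) + 4*(-24)*(-3 - 24))/(-3 - 24))/2)*(33 - 19) = (sqrt((-6 + 24 + 4*(-24)*(-27))/(-27))/2)*14 = (sqrt(-(-6 + 24 + 2592)/27)/2)*14 = (sqrt(-1/27*2610)/2)*14 = (sqrt(-290/3)/2)*14 = ((I*sqrt(870)/3)/2)*14 = (I*sqrt(870)/6)*14 = 7*I*sqrt(870)/3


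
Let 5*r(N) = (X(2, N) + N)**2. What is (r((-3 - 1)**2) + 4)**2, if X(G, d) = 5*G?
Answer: 484416/25 ≈ 19377.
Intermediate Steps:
r(N) = (10 + N)**2/5 (r(N) = (5*2 + N)**2/5 = (10 + N)**2/5)
(r((-3 - 1)**2) + 4)**2 = ((10 + (-3 - 1)**2)**2/5 + 4)**2 = ((10 + (-4)**2)**2/5 + 4)**2 = ((10 + 16)**2/5 + 4)**2 = ((1/5)*26**2 + 4)**2 = ((1/5)*676 + 4)**2 = (676/5 + 4)**2 = (696/5)**2 = 484416/25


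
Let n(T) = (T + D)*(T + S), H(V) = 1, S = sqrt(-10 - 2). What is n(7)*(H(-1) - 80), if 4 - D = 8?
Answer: -1659 - 474*I*sqrt(3) ≈ -1659.0 - 820.99*I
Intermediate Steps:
D = -4 (D = 4 - 1*8 = 4 - 8 = -4)
S = 2*I*sqrt(3) (S = sqrt(-12) = 2*I*sqrt(3) ≈ 3.4641*I)
n(T) = (-4 + T)*(T + 2*I*sqrt(3)) (n(T) = (T - 4)*(T + 2*I*sqrt(3)) = (-4 + T)*(T + 2*I*sqrt(3)))
n(7)*(H(-1) - 80) = (7**2 - 4*7 - 8*I*sqrt(3) + 2*I*7*sqrt(3))*(1 - 80) = (49 - 28 - 8*I*sqrt(3) + 14*I*sqrt(3))*(-79) = (21 + 6*I*sqrt(3))*(-79) = -1659 - 474*I*sqrt(3)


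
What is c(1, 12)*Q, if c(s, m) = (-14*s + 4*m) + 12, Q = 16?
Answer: 736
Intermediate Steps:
c(s, m) = 12 - 14*s + 4*m
c(1, 12)*Q = (12 - 14*1 + 4*12)*16 = (12 - 14 + 48)*16 = 46*16 = 736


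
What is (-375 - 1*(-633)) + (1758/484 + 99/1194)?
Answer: 6301839/24079 ≈ 261.72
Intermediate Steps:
(-375 - 1*(-633)) + (1758/484 + 99/1194) = (-375 + 633) + (1758*(1/484) + 99*(1/1194)) = 258 + (879/242 + 33/398) = 258 + 89457/24079 = 6301839/24079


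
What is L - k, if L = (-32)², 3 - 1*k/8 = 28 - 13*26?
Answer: -1480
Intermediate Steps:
k = 2504 (k = 24 - 8*(28 - 13*26) = 24 - 8*(28 - 338) = 24 - 8*(-310) = 24 + 2480 = 2504)
L = 1024
L - k = 1024 - 1*2504 = 1024 - 2504 = -1480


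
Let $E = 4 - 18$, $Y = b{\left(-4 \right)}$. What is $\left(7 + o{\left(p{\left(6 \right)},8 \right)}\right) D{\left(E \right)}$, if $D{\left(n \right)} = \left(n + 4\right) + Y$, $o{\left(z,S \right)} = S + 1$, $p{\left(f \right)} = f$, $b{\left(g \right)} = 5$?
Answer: $-80$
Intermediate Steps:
$Y = 5$
$E = -14$ ($E = 4 - 18 = -14$)
$o{\left(z,S \right)} = 1 + S$
$D{\left(n \right)} = 9 + n$ ($D{\left(n \right)} = \left(n + 4\right) + 5 = \left(4 + n\right) + 5 = 9 + n$)
$\left(7 + o{\left(p{\left(6 \right)},8 \right)}\right) D{\left(E \right)} = \left(7 + \left(1 + 8\right)\right) \left(9 - 14\right) = \left(7 + 9\right) \left(-5\right) = 16 \left(-5\right) = -80$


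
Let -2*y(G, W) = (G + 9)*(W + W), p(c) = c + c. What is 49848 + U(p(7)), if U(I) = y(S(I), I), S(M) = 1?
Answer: 49708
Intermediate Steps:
p(c) = 2*c
y(G, W) = -W*(9 + G) (y(G, W) = -(G + 9)*(W + W)/2 = -(9 + G)*2*W/2 = -W*(9 + G))
U(I) = -10*I (U(I) = -I*(9 + 1) = -1*I*10 = -10*I)
49848 + U(p(7)) = 49848 - 20*7 = 49848 - 10*14 = 49848 - 140 = 49708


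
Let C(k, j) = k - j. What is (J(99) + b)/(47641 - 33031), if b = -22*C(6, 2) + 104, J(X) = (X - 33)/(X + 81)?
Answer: 491/438300 ≈ 0.0011202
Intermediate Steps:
J(X) = (-33 + X)/(81 + X)
b = 16 (b = -22*(6 - 1*2) + 104 = -22*(6 - 2) + 104 = -22*4 + 104 = -88 + 104 = 16)
(J(99) + b)/(47641 - 33031) = ((-33 + 99)/(81 + 99) + 16)/(47641 - 33031) = (66/180 + 16)/14610 = ((1/180)*66 + 16)*(1/14610) = (11/30 + 16)*(1/14610) = (491/30)*(1/14610) = 491/438300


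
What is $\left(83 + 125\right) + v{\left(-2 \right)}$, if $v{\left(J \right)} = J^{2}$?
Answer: $212$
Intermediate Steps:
$\left(83 + 125\right) + v{\left(-2 \right)} = \left(83 + 125\right) + \left(-2\right)^{2} = 208 + 4 = 212$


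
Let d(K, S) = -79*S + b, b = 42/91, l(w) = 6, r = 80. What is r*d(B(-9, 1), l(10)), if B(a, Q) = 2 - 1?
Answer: -492480/13 ≈ -37883.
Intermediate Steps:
b = 6/13 (b = 42*(1/91) = 6/13 ≈ 0.46154)
B(a, Q) = 1
d(K, S) = 6/13 - 79*S (d(K, S) = -79*S + 6/13 = 6/13 - 79*S)
r*d(B(-9, 1), l(10)) = 80*(6/13 - 79*6) = 80*(6/13 - 474) = 80*(-6156/13) = -492480/13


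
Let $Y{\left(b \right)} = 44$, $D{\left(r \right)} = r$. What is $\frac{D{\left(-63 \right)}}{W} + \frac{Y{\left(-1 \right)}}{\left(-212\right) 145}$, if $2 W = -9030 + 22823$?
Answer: $- \frac{1120033}{105999205} \approx -0.010566$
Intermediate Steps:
$W = \frac{13793}{2}$ ($W = \frac{-9030 + 22823}{2} = \frac{1}{2} \cdot 13793 = \frac{13793}{2} \approx 6896.5$)
$\frac{D{\left(-63 \right)}}{W} + \frac{Y{\left(-1 \right)}}{\left(-212\right) 145} = - \frac{63}{\frac{13793}{2}} + \frac{44}{\left(-212\right) 145} = \left(-63\right) \frac{2}{13793} + \frac{44}{-30740} = - \frac{126}{13793} + 44 \left(- \frac{1}{30740}\right) = - \frac{126}{13793} - \frac{11}{7685} = - \frac{1120033}{105999205}$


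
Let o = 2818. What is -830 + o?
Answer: 1988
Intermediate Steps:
-830 + o = -830 + 2818 = 1988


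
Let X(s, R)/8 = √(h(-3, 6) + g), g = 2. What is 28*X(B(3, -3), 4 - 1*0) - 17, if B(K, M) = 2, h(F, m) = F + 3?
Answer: -17 + 224*√2 ≈ 299.78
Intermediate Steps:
h(F, m) = 3 + F
X(s, R) = 8*√2 (X(s, R) = 8*√((3 - 3) + 2) = 8*√(0 + 2) = 8*√2)
28*X(B(3, -3), 4 - 1*0) - 17 = 28*(8*√2) - 17 = 224*√2 - 17 = -17 + 224*√2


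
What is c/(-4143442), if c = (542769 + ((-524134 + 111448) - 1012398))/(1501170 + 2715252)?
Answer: 42015/831928571644 ≈ 5.0503e-8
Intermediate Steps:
c = -42015/200782 (c = (542769 + (-412686 - 1012398))/4216422 = (542769 - 1425084)*(1/4216422) = -882315*1/4216422 = -42015/200782 ≈ -0.20926)
c/(-4143442) = -42015/200782/(-4143442) = -42015/200782*(-1/4143442) = 42015/831928571644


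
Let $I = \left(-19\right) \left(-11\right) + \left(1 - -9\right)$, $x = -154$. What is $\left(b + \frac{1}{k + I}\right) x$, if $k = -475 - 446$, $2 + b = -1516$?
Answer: $\frac{82054049}{351} \approx 2.3377 \cdot 10^{5}$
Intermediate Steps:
$b = -1518$ ($b = -2 - 1516 = -1518$)
$I = 219$ ($I = 209 + \left(1 + 9\right) = 209 + 10 = 219$)
$k = -921$
$\left(b + \frac{1}{k + I}\right) x = \left(-1518 + \frac{1}{-921 + 219}\right) \left(-154\right) = \left(-1518 + \frac{1}{-702}\right) \left(-154\right) = \left(-1518 - \frac{1}{702}\right) \left(-154\right) = \left(- \frac{1065637}{702}\right) \left(-154\right) = \frac{82054049}{351}$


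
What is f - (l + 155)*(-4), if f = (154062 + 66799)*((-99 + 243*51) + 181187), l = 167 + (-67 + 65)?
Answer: 42732408421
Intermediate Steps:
l = 165 (l = 167 - 2 = 165)
f = 42732407141 (f = 220861*((-99 + 12393) + 181187) = 220861*(12294 + 181187) = 220861*193481 = 42732407141)
f - (l + 155)*(-4) = 42732407141 - (165 + 155)*(-4) = 42732407141 - 320*(-4) = 42732407141 - 1*(-1280) = 42732407141 + 1280 = 42732408421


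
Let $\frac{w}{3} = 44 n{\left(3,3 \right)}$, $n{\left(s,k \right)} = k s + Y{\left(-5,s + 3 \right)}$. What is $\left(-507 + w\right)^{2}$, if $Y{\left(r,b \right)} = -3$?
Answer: $81225$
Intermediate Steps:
$n{\left(s,k \right)} = -3 + k s$ ($n{\left(s,k \right)} = k s - 3 = -3 + k s$)
$w = 792$ ($w = 3 \cdot 44 \left(-3 + 3 \cdot 3\right) = 3 \cdot 44 \left(-3 + 9\right) = 3 \cdot 44 \cdot 6 = 3 \cdot 264 = 792$)
$\left(-507 + w\right)^{2} = \left(-507 + 792\right)^{2} = 285^{2} = 81225$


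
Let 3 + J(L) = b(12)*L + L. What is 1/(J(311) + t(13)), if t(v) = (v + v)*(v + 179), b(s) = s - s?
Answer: 1/5300 ≈ 0.00018868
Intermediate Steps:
b(s) = 0
J(L) = -3 + L (J(L) = -3 + (0*L + L) = -3 + (0 + L) = -3 + L)
t(v) = 2*v*(179 + v) (t(v) = (2*v)*(179 + v) = 2*v*(179 + v))
1/(J(311) + t(13)) = 1/((-3 + 311) + 2*13*(179 + 13)) = 1/(308 + 2*13*192) = 1/(308 + 4992) = 1/5300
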